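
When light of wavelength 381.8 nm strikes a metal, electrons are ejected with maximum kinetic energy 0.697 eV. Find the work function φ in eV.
2.55 eV

From Einstein's photoelectric equation: KE_max = hf - φ = hc/λ - φ

Rearranging for φ:
φ = hc/λ - KE_max

Calculate photon energy:
E_photon = hc/λ = 3.2474 eV

Therefore:
φ = 3.2474 - 0.697 = 2.55 eV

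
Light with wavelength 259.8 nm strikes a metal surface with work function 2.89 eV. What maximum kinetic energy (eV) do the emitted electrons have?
1.8823 eV

Using Einstein's photoelectric equation: KE_max = hf - φ = hc/λ - φ

First, calculate the photon energy:
E_photon = hc/λ = (6.626×10⁻³⁴ J·s)(3×10⁸ m/s) / (259.8×10⁻⁹ m)
E_photon = 4.7723 eV

Then, the maximum kinetic energy:
KE_max = E_photon - φ = 4.7723 eV - 2.89 eV = 1.8823 eV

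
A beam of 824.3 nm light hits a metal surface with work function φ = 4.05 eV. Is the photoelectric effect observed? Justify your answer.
No

For photoemission, the photon energy must exceed the work function.

Photon energy: E = hc/λ = 1.5041 eV
Work function: φ = 4.05 eV

Since E_photon (1.5041 eV) < φ (4.05 eV), photoemission will NOT occur.
The threshold wavelength is λ₀ = hc/φ = 306.1 nm.
Since 824.3 nm > 306.1 nm, the photons lack sufficient energy.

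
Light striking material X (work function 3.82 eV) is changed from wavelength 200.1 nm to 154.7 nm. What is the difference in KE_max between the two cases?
1.8184 eV

Using Einstein's equation: KE_max = hc/λ - φ

For λ₁ = 200.1 nm:
KE₁ = hc/λ₁ - φ = 6.1961 - 3.82 = 2.3761 eV

For λ₂ = 154.7 nm:
KE₂ = hc/λ₂ - φ = 8.0145 - 3.82 = 4.1945 eV

Change in KE:
ΔKE = KE₂ - KE₁ = 4.1945 - 2.3761 = 1.8184 eV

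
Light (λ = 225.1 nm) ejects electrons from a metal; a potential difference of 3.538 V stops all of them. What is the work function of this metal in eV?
1.97 eV

The stopping potential gives the maximum kinetic energy: KE_max = eV_s = 3.538 eV

From Einstein's photoelectric equation: KE_max = hc/λ - φ
Rearranging: φ = hc/λ - KE_max

Calculate photon energy:
E_photon = hc/λ = (6.626×10⁻³⁴ J·s)(3×10⁸ m/s) / (225.1×10⁻⁹ m) = 5.5080 eV

Therefore:
φ = 5.5080 - 3.538 = 1.97 eV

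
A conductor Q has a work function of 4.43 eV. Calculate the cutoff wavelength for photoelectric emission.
279.87 nm

The threshold wavelength is when the photon energy equals the work function:
hc/λ₀ = φ

Solving for λ₀:
λ₀ = hc/φ = (6.626×10⁻³⁴ J·s)(3×10⁸ m/s) / (4.43 eV × 1.602×10⁻¹⁹ J/eV)
λ₀ = 279.87 nm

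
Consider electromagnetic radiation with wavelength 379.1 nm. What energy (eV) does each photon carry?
3.2705 eV

Using E = hf = hc/λ:

E = hc/λ = (6.626×10⁻³⁴ J·s)(3×10⁸ m/s) / (379.1×10⁻⁹ m)
E = 3.2705 eV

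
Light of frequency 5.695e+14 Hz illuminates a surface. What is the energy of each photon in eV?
2.3553 eV

Using E = hf:

E = hf = (6.626×10⁻³⁴ J·s)(5.695e+14 Hz)
E = 2.3553 eV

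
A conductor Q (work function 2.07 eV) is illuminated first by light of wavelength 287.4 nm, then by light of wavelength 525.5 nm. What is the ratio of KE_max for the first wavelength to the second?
7.7551

Using Einstein's equation: KE_max = hc/λ - φ

For λ₁ = 287.4 nm:
E₁ = hc/λ₁ = 4.3140 eV
KE₁ = E₁ - φ = 4.3140 - 2.07 = 2.2440 eV

For λ₂ = 525.5 nm:
E₂ = hc/λ₂ = 2.3594 eV
KE₂ = E₂ - φ = 2.3594 - 2.07 = 0.2894 eV

Ratio: KE₁/KE₂ = 2.2440/0.2894 = 7.7551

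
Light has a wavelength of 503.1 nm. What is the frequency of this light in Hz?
5.9589e+14 Hz

Using the wave equation: c = fλ

Solving for frequency:
f = c/λ = (3×10⁸ m/s) / (503.1×10⁻⁹ m)
f = 5.9589e+14 Hz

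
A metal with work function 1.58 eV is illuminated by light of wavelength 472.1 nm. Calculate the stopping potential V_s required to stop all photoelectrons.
1.0462 V

The stopping potential V_s satisfies: eV_s = KE_max

First, find KE_max using Einstein's equation:
E_photon = hc/λ = 2.6262 eV
KE_max = E_photon - φ = 2.6262 - 1.58 = 1.0462 eV

Since eV_s = KE_max:
V_s = KE_max/e = 1.0462 V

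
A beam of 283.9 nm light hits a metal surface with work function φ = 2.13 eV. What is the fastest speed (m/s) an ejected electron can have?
8.8711e+05 m/s

First, find the maximum kinetic energy:
E_photon = hc/λ = 4.3672 eV
KE_max = E_photon - φ = 4.3672 - 2.13 = 2.2372 eV

Convert to Joules: KE_max = 2.2372 × 1.602×10⁻¹⁹ J = 3.5844e-19 J

Then use KE = ½mv² to find velocity:
v = √(2·KE/m) = √(2 × 3.5844e-19 J / 9.109e-31 kg)
v = 8.8711e+05 m/s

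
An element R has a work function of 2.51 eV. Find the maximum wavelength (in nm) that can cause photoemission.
493.96 nm

The threshold wavelength is when the photon energy equals the work function:
hc/λ₀ = φ

Solving for λ₀:
λ₀ = hc/φ = (6.626×10⁻³⁴ J·s)(3×10⁸ m/s) / (2.51 eV × 1.602×10⁻¹⁹ J/eV)
λ₀ = 493.96 nm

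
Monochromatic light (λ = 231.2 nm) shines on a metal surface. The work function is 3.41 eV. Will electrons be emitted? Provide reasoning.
Yes

For photoemission, the photon energy must exceed the work function.

Photon energy: E = hc/λ = 5.3626 eV
Work function: φ = 3.41 eV

Since E_photon (5.3626 eV) > φ (3.41 eV), photoemission WILL occur.
The threshold wavelength is λ₀ = hc/φ = 363.6 nm.
Since 231.2 nm < 363.6 nm, the light has sufficient energy.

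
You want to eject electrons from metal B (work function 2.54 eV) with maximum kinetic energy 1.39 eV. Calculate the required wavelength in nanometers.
315.48 nm

From Einstein's equation: KE_max = hc/λ - φ

Rearranging for λ:
hc/λ = KE_max + φ
λ = hc/(KE_max + φ)

Required photon energy:
E_photon = KE_max + φ = 1.39 + 2.54 = 3.93 eV

Required wavelength:
λ = hc/E_photon = (6.626×10⁻³⁴)(3×10⁸) / (3.93 × 1.602×10⁻¹⁹)
λ = 315.48 nm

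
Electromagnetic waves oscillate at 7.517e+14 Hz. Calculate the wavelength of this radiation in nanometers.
398.82 nm

Using the wave equation: c = fλ

Solving for wavelength:
λ = c/f = (3×10⁸ m/s) / (7.517e+14 Hz)
λ = 398.82 nm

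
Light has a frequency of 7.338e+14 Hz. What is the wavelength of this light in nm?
408.55 nm

Using the wave equation: c = fλ

Solving for wavelength:
λ = c/f = (3×10⁸ m/s) / (7.338e+14 Hz)
λ = 408.55 nm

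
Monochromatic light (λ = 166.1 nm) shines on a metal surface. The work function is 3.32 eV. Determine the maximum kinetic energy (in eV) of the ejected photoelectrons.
4.1444 eV

Using Einstein's photoelectric equation: KE_max = hf - φ = hc/λ - φ

First, calculate the photon energy:
E_photon = hc/λ = (6.626×10⁻³⁴ J·s)(3×10⁸ m/s) / (166.1×10⁻⁹ m)
E_photon = 7.4644 eV

Then, the maximum kinetic energy:
KE_max = E_photon - φ = 7.4644 eV - 3.32 eV = 4.1444 eV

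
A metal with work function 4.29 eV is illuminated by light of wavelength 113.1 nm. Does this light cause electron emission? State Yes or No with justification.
Yes

For photoemission, the photon energy must exceed the work function.

Photon energy: E = hc/λ = 10.9624 eV
Work function: φ = 4.29 eV

Since E_photon (10.9624 eV) > φ (4.29 eV), photoemission WILL occur.
The threshold wavelength is λ₀ = hc/φ = 289.0 nm.
Since 113.1 nm < 289.0 nm, the light has sufficient energy.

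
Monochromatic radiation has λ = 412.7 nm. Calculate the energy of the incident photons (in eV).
3.0042 eV

Using E = hf = hc/λ:

E = hc/λ = (6.626×10⁻³⁴ J·s)(3×10⁸ m/s) / (412.7×10⁻⁹ m)
E = 3.0042 eV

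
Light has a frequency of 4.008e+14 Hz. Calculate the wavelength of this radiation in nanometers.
747.99 nm

Using the wave equation: c = fλ

Solving for wavelength:
λ = c/f = (3×10⁸ m/s) / (4.008e+14 Hz)
λ = 747.99 nm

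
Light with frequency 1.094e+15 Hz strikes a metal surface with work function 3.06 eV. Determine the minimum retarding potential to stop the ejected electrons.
1.4644 V

The stopping potential V_s satisfies: eV_s = KE_max

First, find KE_max using Einstein's equation:
E_photon = hf = (6.626×10⁻³⁴ J·s)(1.094e+15 Hz) = 4.5244 eV
KE_max = E_photon - φ = 4.5244 - 3.06 = 1.4644 eV

Since eV_s = KE_max:
V_s = KE_max/e = 1.4644 V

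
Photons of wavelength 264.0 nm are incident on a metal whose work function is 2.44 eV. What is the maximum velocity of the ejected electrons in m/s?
8.9090e+05 m/s

First, find the maximum kinetic energy:
E_photon = hc/λ = 4.6964 eV
KE_max = E_photon - φ = 4.6964 - 2.44 = 2.2564 eV

Convert to Joules: KE_max = 2.2564 × 1.602×10⁻¹⁹ J = 3.6151e-19 J

Then use KE = ½mv² to find velocity:
v = √(2·KE/m) = √(2 × 3.6151e-19 J / 9.109e-31 kg)
v = 8.9090e+05 m/s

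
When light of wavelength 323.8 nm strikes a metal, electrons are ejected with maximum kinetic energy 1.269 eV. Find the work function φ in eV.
2.56 eV

From Einstein's photoelectric equation: KE_max = hf - φ = hc/λ - φ

Rearranging for φ:
φ = hc/λ - KE_max

Calculate photon energy:
E_photon = hc/λ = 3.8290 eV

Therefore:
φ = 3.8290 - 1.269 = 2.56 eV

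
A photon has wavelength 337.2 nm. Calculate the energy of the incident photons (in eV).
3.6769 eV

Using E = hf = hc/λ:

E = hc/λ = (6.626×10⁻³⁴ J·s)(3×10⁸ m/s) / (337.2×10⁻⁹ m)
E = 3.6769 eV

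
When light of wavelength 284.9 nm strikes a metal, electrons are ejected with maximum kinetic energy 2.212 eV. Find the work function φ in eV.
2.14 eV

From Einstein's photoelectric equation: KE_max = hf - φ = hc/λ - φ

Rearranging for φ:
φ = hc/λ - KE_max

Calculate photon energy:
E_photon = hc/λ = 4.3518 eV

Therefore:
φ = 4.3518 - 2.212 = 2.14 eV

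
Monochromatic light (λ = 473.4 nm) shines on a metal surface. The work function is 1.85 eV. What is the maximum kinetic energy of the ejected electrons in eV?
0.7690 eV

Using Einstein's photoelectric equation: KE_max = hf - φ = hc/λ - φ

First, calculate the photon energy:
E_photon = hc/λ = (6.626×10⁻³⁴ J·s)(3×10⁸ m/s) / (473.4×10⁻⁹ m)
E_photon = 2.6190 eV

Then, the maximum kinetic energy:
KE_max = E_photon - φ = 2.6190 eV - 1.85 eV = 0.7690 eV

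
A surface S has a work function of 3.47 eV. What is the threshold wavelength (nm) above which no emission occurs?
357.30 nm

The threshold wavelength is when the photon energy equals the work function:
hc/λ₀ = φ

Solving for λ₀:
λ₀ = hc/φ = (6.626×10⁻³⁴ J·s)(3×10⁸ m/s) / (3.47 eV × 1.602×10⁻¹⁹ J/eV)
λ₀ = 357.30 nm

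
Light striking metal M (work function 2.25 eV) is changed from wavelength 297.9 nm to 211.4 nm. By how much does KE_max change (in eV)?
1.7030 eV

Using Einstein's equation: KE_max = hc/λ - φ

For λ₁ = 297.9 nm:
KE₁ = hc/λ₁ - φ = 4.1619 - 2.25 = 1.9119 eV

For λ₂ = 211.4 nm:
KE₂ = hc/λ₂ - φ = 5.8649 - 2.25 = 3.6149 eV

Change in KE:
ΔKE = KE₂ - KE₁ = 3.6149 - 1.9119 = 1.7030 eV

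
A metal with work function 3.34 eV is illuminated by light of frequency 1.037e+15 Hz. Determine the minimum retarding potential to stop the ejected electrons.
0.9487 V

The stopping potential V_s satisfies: eV_s = KE_max

First, find KE_max using Einstein's equation:
E_photon = hf = (6.626×10⁻³⁴ J·s)(1.037e+15 Hz) = 4.2887 eV
KE_max = E_photon - φ = 4.2887 - 3.34 = 0.9487 eV

Since eV_s = KE_max:
V_s = KE_max/e = 0.9487 V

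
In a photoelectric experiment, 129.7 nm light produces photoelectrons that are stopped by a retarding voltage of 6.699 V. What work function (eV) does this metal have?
2.86 eV

The stopping potential gives the maximum kinetic energy: KE_max = eV_s = 6.699 eV

From Einstein's photoelectric equation: KE_max = hc/λ - φ
Rearranging: φ = hc/λ - KE_max

Calculate photon energy:
E_photon = hc/λ = (6.626×10⁻³⁴ J·s)(3×10⁸ m/s) / (129.7×10⁻⁹ m) = 9.5593 eV

Therefore:
φ = 9.5593 - 6.699 = 2.86 eV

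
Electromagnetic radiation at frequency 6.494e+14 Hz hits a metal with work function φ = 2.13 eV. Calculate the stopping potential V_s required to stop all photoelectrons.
0.5557 V

The stopping potential V_s satisfies: eV_s = KE_max

First, find KE_max using Einstein's equation:
E_photon = hf = (6.626×10⁻³⁴ J·s)(6.494e+14 Hz) = 2.6857 eV
KE_max = E_photon - φ = 2.6857 - 2.13 = 0.5557 eV

Since eV_s = KE_max:
V_s = KE_max/e = 0.5557 V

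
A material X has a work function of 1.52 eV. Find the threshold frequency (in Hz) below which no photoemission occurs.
3.6753e+14 Hz

The threshold frequency is when the photon energy equals the work function:
hf₀ = φ

Solving for f₀:
f₀ = φ/h = (1.52 eV × 1.602×10⁻¹⁹ J/eV) / (6.626×10⁻³⁴ J·s)
f₀ = 3.6753e+14 Hz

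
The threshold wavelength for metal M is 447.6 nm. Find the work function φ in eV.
2.77 eV

At the threshold wavelength, photon energy equals work function:
φ = hc/λ₀

Calculating:
φ = (6.626×10⁻³⁴ J·s)(3×10⁸ m/s) / (447.6×10⁻⁹ m)
φ = 2.77 eV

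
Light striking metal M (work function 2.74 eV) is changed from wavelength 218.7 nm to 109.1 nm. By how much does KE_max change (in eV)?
5.6951 eV

Using Einstein's equation: KE_max = hc/λ - φ

For λ₁ = 218.7 nm:
KE₁ = hc/λ₁ - φ = 5.6691 - 2.74 = 2.9291 eV

For λ₂ = 109.1 nm:
KE₂ = hc/λ₂ - φ = 11.3643 - 2.74 = 8.6243 eV

Change in KE:
ΔKE = KE₂ - KE₁ = 8.6243 - 2.9291 = 5.6951 eV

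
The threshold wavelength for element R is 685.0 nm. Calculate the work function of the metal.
1.81 eV

At the threshold wavelength, photon energy equals work function:
φ = hc/λ₀

Calculating:
φ = (6.626×10⁻³⁴ J·s)(3×10⁸ m/s) / (685.0×10⁻⁹ m)
φ = 1.81 eV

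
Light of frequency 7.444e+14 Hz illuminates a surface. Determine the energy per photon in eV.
3.0786 eV

Using E = hf:

E = hf = (6.626×10⁻³⁴ J·s)(7.444e+14 Hz)
E = 3.0786 eV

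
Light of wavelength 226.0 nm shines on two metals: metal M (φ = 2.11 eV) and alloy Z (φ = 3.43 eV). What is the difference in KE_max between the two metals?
1.3200 eV

Using KE_max = hc/λ - φ for each metal:

Photon energy: E = hc/λ = 5.4860 eV

For metal M (φ₁ = 2.11 eV):
KE₁ = E - φ₁ = 5.4860 - 2.11 = 3.3760 eV

For alloy Z (φ₂ = 3.43 eV):
KE₂ = E - φ₂ = 5.4860 - 3.43 = 2.0560 eV

Difference:
ΔKE = KE₁ - KE₂ = 3.3760 - 2.0560 = 1.3200 eV

Note: The difference equals the difference in work functions: 3.43 - 2.11 = 1.32 eV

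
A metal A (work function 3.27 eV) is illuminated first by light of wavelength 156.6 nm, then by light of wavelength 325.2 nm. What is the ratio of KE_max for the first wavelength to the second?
8.5655

Using Einstein's equation: KE_max = hc/λ - φ

For λ₁ = 156.6 nm:
E₁ = hc/λ₁ = 7.9173 eV
KE₁ = E₁ - φ = 7.9173 - 3.27 = 4.6473 eV

For λ₂ = 325.2 nm:
E₂ = hc/λ₂ = 3.8126 eV
KE₂ = E₂ - φ = 3.8126 - 3.27 = 0.5426 eV

Ratio: KE₁/KE₂ = 4.6473/0.5426 = 8.5655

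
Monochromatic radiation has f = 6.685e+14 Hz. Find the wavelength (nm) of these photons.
448.46 nm

Using the wave equation: c = fλ

Solving for wavelength:
λ = c/f = (3×10⁸ m/s) / (6.685e+14 Hz)
λ = 448.46 nm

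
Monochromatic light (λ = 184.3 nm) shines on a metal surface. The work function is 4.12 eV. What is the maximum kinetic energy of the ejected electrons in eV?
2.6073 eV

Using Einstein's photoelectric equation: KE_max = hf - φ = hc/λ - φ

First, calculate the photon energy:
E_photon = hc/λ = (6.626×10⁻³⁴ J·s)(3×10⁸ m/s) / (184.3×10⁻⁹ m)
E_photon = 6.7273 eV

Then, the maximum kinetic energy:
KE_max = E_photon - φ = 6.7273 eV - 4.12 eV = 2.6073 eV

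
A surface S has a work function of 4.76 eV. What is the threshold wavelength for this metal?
260.47 nm

The threshold wavelength is when the photon energy equals the work function:
hc/λ₀ = φ

Solving for λ₀:
λ₀ = hc/φ = (6.626×10⁻³⁴ J·s)(3×10⁸ m/s) / (4.76 eV × 1.602×10⁻¹⁹ J/eV)
λ₀ = 260.47 nm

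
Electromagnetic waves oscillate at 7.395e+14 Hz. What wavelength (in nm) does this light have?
405.40 nm

Using the wave equation: c = fλ

Solving for wavelength:
λ = c/f = (3×10⁸ m/s) / (7.395e+14 Hz)
λ = 405.40 nm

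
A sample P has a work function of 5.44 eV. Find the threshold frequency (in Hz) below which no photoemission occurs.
1.3154e+15 Hz

The threshold frequency is when the photon energy equals the work function:
hf₀ = φ

Solving for f₀:
f₀ = φ/h = (5.44 eV × 1.602×10⁻¹⁹ J/eV) / (6.626×10⁻³⁴ J·s)
f₀ = 1.3154e+15 Hz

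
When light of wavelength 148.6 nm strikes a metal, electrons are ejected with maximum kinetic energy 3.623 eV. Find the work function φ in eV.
4.72 eV

From Einstein's photoelectric equation: KE_max = hf - φ = hc/λ - φ

Rearranging for φ:
φ = hc/λ - KE_max

Calculate photon energy:
E_photon = hc/λ = 8.3435 eV

Therefore:
φ = 8.3435 - 3.623 = 4.72 eV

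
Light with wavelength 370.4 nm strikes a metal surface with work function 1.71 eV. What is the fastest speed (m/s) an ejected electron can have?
7.5891e+05 m/s

First, find the maximum kinetic energy:
E_photon = hc/λ = 3.3473 eV
KE_max = E_photon - φ = 3.3473 - 1.71 = 1.6373 eV

Convert to Joules: KE_max = 1.6373 × 1.602×10⁻¹⁹ J = 2.6233e-19 J

Then use KE = ½mv² to find velocity:
v = √(2·KE/m) = √(2 × 2.6233e-19 J / 9.109e-31 kg)
v = 7.5891e+05 m/s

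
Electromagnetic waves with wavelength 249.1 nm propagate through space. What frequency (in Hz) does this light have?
1.2035e+15 Hz

Using the wave equation: c = fλ

Solving for frequency:
f = c/λ = (3×10⁸ m/s) / (249.1×10⁻⁹ m)
f = 1.2035e+15 Hz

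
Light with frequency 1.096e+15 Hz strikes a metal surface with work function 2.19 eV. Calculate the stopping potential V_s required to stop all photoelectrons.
2.3427 V

The stopping potential V_s satisfies: eV_s = KE_max

First, find KE_max using Einstein's equation:
E_photon = hf = (6.626×10⁻³⁴ J·s)(1.096e+15 Hz) = 4.5327 eV
KE_max = E_photon - φ = 4.5327 - 2.19 = 2.3427 eV

Since eV_s = KE_max:
V_s = KE_max/e = 2.3427 V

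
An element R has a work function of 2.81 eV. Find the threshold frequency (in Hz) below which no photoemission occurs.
6.7945e+14 Hz

The threshold frequency is when the photon energy equals the work function:
hf₀ = φ

Solving for f₀:
f₀ = φ/h = (2.81 eV × 1.602×10⁻¹⁹ J/eV) / (6.626×10⁻³⁴ J·s)
f₀ = 6.7945e+14 Hz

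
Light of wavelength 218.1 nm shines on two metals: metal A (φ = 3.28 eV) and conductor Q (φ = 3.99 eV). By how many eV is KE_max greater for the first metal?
0.7100 eV

Using KE_max = hc/λ - φ for each metal:

Photon energy: E = hc/λ = 5.6847 eV

For metal A (φ₁ = 3.28 eV):
KE₁ = E - φ₁ = 5.6847 - 3.28 = 2.4047 eV

For conductor Q (φ₂ = 3.99 eV):
KE₂ = E - φ₂ = 5.6847 - 3.99 = 1.6947 eV

Difference:
ΔKE = KE₁ - KE₂ = 2.4047 - 1.6947 = 0.7100 eV

Note: The difference equals the difference in work functions: 3.99 - 3.28 = 0.71 eV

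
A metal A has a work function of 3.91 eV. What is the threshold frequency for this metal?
9.4543e+14 Hz

The threshold frequency is when the photon energy equals the work function:
hf₀ = φ

Solving for f₀:
f₀ = φ/h = (3.91 eV × 1.602×10⁻¹⁹ J/eV) / (6.626×10⁻³⁴ J·s)
f₀ = 9.4543e+14 Hz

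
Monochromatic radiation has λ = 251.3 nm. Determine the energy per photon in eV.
4.9337 eV

Using E = hf = hc/λ:

E = hc/λ = (6.626×10⁻³⁴ J·s)(3×10⁸ m/s) / (251.3×10⁻⁹ m)
E = 4.9337 eV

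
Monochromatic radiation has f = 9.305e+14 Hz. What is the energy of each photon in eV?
3.8482 eV

Using E = hf:

E = hf = (6.626×10⁻³⁴ J·s)(9.305e+14 Hz)
E = 3.8482 eV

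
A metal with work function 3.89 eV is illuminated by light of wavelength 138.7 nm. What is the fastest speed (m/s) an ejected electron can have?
1.3327e+06 m/s

First, find the maximum kinetic energy:
E_photon = hc/λ = 8.9390 eV
KE_max = E_photon - φ = 8.9390 - 3.89 = 5.0490 eV

Convert to Joules: KE_max = 5.0490 × 1.602×10⁻¹⁹ J = 8.0894e-19 J

Then use KE = ½mv² to find velocity:
v = √(2·KE/m) = √(2 × 8.0894e-19 J / 9.109e-31 kg)
v = 1.3327e+06 m/s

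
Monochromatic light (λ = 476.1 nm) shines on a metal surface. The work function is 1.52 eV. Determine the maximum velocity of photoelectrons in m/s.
6.1755e+05 m/s

First, find the maximum kinetic energy:
E_photon = hc/λ = 2.6042 eV
KE_max = E_photon - φ = 2.6042 - 1.52 = 1.0842 eV

Convert to Joules: KE_max = 1.0842 × 1.602×10⁻¹⁹ J = 1.7370e-19 J

Then use KE = ½mv² to find velocity:
v = √(2·KE/m) = √(2 × 1.7370e-19 J / 9.109e-31 kg)
v = 6.1755e+05 m/s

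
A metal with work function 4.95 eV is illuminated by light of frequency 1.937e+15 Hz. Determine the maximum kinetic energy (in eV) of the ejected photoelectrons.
3.0608 eV

Using Einstein's photoelectric equation: KE_max = hf - φ

First, calculate the photon energy:
E_photon = hf = (6.626×10⁻³⁴ J·s)(1.937e+15 Hz)
E_photon = 8.0108 eV

Then, the maximum kinetic energy:
KE_max = E_photon - φ = 8.0108 eV - 4.95 eV = 3.0608 eV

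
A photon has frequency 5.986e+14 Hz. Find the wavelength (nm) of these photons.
500.82 nm

Using the wave equation: c = fλ

Solving for wavelength:
λ = c/f = (3×10⁸ m/s) / (5.986e+14 Hz)
λ = 500.82 nm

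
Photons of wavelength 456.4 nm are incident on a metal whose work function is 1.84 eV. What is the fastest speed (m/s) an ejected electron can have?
5.5529e+05 m/s

First, find the maximum kinetic energy:
E_photon = hc/λ = 2.7166 eV
KE_max = E_photon - φ = 2.7166 - 1.84 = 0.8766 eV

Convert to Joules: KE_max = 0.8766 × 1.602×10⁻¹⁹ J = 1.4044e-19 J

Then use KE = ½mv² to find velocity:
v = √(2·KE/m) = √(2 × 1.4044e-19 J / 9.109e-31 kg)
v = 5.5529e+05 m/s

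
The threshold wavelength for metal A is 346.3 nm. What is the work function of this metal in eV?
3.58 eV

At the threshold wavelength, photon energy equals work function:
φ = hc/λ₀

Calculating:
φ = (6.626×10⁻³⁴ J·s)(3×10⁸ m/s) / (346.3×10⁻⁹ m)
φ = 3.58 eV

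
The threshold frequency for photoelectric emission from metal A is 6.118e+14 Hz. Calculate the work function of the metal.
2.53 eV

At the threshold frequency, photon energy equals work function:
φ = hf₀

Calculating:
φ = (6.626×10⁻³⁴ J·s)(6.118e+14 Hz)
φ = 2.53 eV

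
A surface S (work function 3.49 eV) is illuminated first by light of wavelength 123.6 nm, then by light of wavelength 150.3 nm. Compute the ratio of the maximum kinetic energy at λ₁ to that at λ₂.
1.3744

Using Einstein's equation: KE_max = hc/λ - φ

For λ₁ = 123.6 nm:
E₁ = hc/λ₁ = 10.0311 eV
KE₁ = E₁ - φ = 10.0311 - 3.49 = 6.5411 eV

For λ₂ = 150.3 nm:
E₂ = hc/λ₂ = 8.2491 eV
KE₂ = E₂ - φ = 8.2491 - 3.49 = 4.7591 eV

Ratio: KE₁/KE₂ = 6.5411/4.7591 = 1.3744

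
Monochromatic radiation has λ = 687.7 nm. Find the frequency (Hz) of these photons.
4.3593e+14 Hz

Using the wave equation: c = fλ

Solving for frequency:
f = c/λ = (3×10⁸ m/s) / (687.7×10⁻⁹ m)
f = 4.3593e+14 Hz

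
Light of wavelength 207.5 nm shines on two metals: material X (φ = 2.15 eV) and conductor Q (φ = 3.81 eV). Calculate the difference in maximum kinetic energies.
1.6600 eV

Using KE_max = hc/λ - φ for each metal:

Photon energy: E = hc/λ = 5.9751 eV

For material X (φ₁ = 2.15 eV):
KE₁ = E - φ₁ = 5.9751 - 2.15 = 3.8251 eV

For conductor Q (φ₂ = 3.81 eV):
KE₂ = E - φ₂ = 5.9751 - 3.81 = 2.1651 eV

Difference:
ΔKE = KE₁ - KE₂ = 3.8251 - 2.1651 = 1.6600 eV

Note: The difference equals the difference in work functions: 3.81 - 2.15 = 1.66 eV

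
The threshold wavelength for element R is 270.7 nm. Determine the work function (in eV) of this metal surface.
4.58 eV

At the threshold wavelength, photon energy equals work function:
φ = hc/λ₀

Calculating:
φ = (6.626×10⁻³⁴ J·s)(3×10⁸ m/s) / (270.7×10⁻⁹ m)
φ = 4.58 eV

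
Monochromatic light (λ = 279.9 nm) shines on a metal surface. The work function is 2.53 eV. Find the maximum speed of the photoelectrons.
8.1744e+05 m/s

First, find the maximum kinetic energy:
E_photon = hc/λ = 4.4296 eV
KE_max = E_photon - φ = 4.4296 - 2.53 = 1.8996 eV

Convert to Joules: KE_max = 1.8996 × 1.602×10⁻¹⁹ J = 3.0435e-19 J

Then use KE = ½mv² to find velocity:
v = √(2·KE/m) = √(2 × 3.0435e-19 J / 9.109e-31 kg)
v = 8.1744e+05 m/s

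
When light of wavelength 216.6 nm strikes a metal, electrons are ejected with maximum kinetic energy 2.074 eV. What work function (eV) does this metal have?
3.65 eV

From Einstein's photoelectric equation: KE_max = hf - φ = hc/λ - φ

Rearranging for φ:
φ = hc/λ - KE_max

Calculate photon energy:
E_photon = hc/λ = 5.7241 eV

Therefore:
φ = 5.7241 - 2.074 = 3.65 eV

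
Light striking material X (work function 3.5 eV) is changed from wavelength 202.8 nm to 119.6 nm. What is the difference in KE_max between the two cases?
4.2530 eV

Using Einstein's equation: KE_max = hc/λ - φ

For λ₁ = 202.8 nm:
KE₁ = hc/λ₁ - φ = 6.1136 - 3.5 = 2.6136 eV

For λ₂ = 119.6 nm:
KE₂ = hc/λ₂ - φ = 10.3666 - 3.5 = 6.8666 eV

Change in KE:
ΔKE = KE₂ - KE₁ = 6.8666 - 2.6136 = 4.2530 eV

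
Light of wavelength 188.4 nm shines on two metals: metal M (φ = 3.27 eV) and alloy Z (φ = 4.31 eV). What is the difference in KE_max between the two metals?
1.0400 eV

Using KE_max = hc/λ - φ for each metal:

Photon energy: E = hc/λ = 6.5809 eV

For metal M (φ₁ = 3.27 eV):
KE₁ = E - φ₁ = 6.5809 - 3.27 = 3.3109 eV

For alloy Z (φ₂ = 4.31 eV):
KE₂ = E - φ₂ = 6.5809 - 4.31 = 2.2709 eV

Difference:
ΔKE = KE₁ - KE₂ = 3.3109 - 2.2709 = 1.0400 eV

Note: The difference equals the difference in work functions: 4.31 - 3.27 = 1.04 eV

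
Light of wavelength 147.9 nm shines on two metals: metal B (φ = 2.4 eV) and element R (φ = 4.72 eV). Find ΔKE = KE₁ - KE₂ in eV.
2.3200 eV

Using KE_max = hc/λ - φ for each metal:

Photon energy: E = hc/λ = 8.3830 eV

For metal B (φ₁ = 2.4 eV):
KE₁ = E - φ₁ = 8.3830 - 2.4 = 5.9830 eV

For element R (φ₂ = 4.72 eV):
KE₂ = E - φ₂ = 8.3830 - 4.72 = 3.6630 eV

Difference:
ΔKE = KE₁ - KE₂ = 5.9830 - 3.6630 = 2.3200 eV

Note: The difference equals the difference in work functions: 4.72 - 2.4 = 2.32 eV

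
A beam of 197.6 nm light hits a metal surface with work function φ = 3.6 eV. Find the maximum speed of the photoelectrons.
9.6995e+05 m/s

First, find the maximum kinetic energy:
E_photon = hc/λ = 6.2745 eV
KE_max = E_photon - φ = 6.2745 - 3.6 = 2.6745 eV

Convert to Joules: KE_max = 2.6745 × 1.602×10⁻¹⁹ J = 4.2850e-19 J

Then use KE = ½mv² to find velocity:
v = √(2·KE/m) = √(2 × 4.2850e-19 J / 9.109e-31 kg)
v = 9.6995e+05 m/s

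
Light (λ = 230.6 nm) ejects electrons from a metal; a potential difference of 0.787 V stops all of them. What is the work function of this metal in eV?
4.59 eV

The stopping potential gives the maximum kinetic energy: KE_max = eV_s = 0.787 eV

From Einstein's photoelectric equation: KE_max = hc/λ - φ
Rearranging: φ = hc/λ - KE_max

Calculate photon energy:
E_photon = hc/λ = (6.626×10⁻³⁴ J·s)(3×10⁸ m/s) / (230.6×10⁻⁹ m) = 5.3766 eV

Therefore:
φ = 5.3766 - 0.787 = 4.59 eV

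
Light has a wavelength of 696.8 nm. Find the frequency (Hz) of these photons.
4.3024e+14 Hz

Using the wave equation: c = fλ

Solving for frequency:
f = c/λ = (3×10⁸ m/s) / (696.8×10⁻⁹ m)
f = 4.3024e+14 Hz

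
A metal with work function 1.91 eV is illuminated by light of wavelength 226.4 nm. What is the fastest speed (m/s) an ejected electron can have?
1.1200e+06 m/s

First, find the maximum kinetic energy:
E_photon = hc/λ = 5.4763 eV
KE_max = E_photon - φ = 5.4763 - 1.91 = 3.5663 eV

Convert to Joules: KE_max = 3.5663 × 1.602×10⁻¹⁹ J = 5.7139e-19 J

Then use KE = ½mv² to find velocity:
v = √(2·KE/m) = √(2 × 5.7139e-19 J / 9.109e-31 kg)
v = 1.1200e+06 m/s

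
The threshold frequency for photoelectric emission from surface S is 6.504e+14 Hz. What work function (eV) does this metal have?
2.69 eV

At the threshold frequency, photon energy equals work function:
φ = hf₀

Calculating:
φ = (6.626×10⁻³⁴ J·s)(6.504e+14 Hz)
φ = 2.69 eV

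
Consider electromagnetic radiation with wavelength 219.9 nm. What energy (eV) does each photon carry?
5.6382 eV

Using E = hf = hc/λ:

E = hc/λ = (6.626×10⁻³⁴ J·s)(3×10⁸ m/s) / (219.9×10⁻⁹ m)
E = 5.6382 eV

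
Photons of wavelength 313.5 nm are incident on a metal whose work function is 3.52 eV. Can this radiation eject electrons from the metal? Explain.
Yes

For photoemission, the photon energy must exceed the work function.

Photon energy: E = hc/λ = 3.9548 eV
Work function: φ = 3.52 eV

Since E_photon (3.9548 eV) > φ (3.52 eV), photoemission WILL occur.
The threshold wavelength is λ₀ = hc/φ = 352.2 nm.
Since 313.5 nm < 352.2 nm, the light has sufficient energy.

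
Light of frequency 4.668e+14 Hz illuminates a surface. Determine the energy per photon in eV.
1.9305 eV

Using E = hf:

E = hf = (6.626×10⁻³⁴ J·s)(4.668e+14 Hz)
E = 1.9305 eV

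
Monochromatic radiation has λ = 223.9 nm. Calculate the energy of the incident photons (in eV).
5.5375 eV

Using E = hf = hc/λ:

E = hc/λ = (6.626×10⁻³⁴ J·s)(3×10⁸ m/s) / (223.9×10⁻⁹ m)
E = 5.5375 eV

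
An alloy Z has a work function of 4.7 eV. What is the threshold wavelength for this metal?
263.80 nm

The threshold wavelength is when the photon energy equals the work function:
hc/λ₀ = φ

Solving for λ₀:
λ₀ = hc/φ = (6.626×10⁻³⁴ J·s)(3×10⁸ m/s) / (4.7 eV × 1.602×10⁻¹⁹ J/eV)
λ₀ = 263.80 nm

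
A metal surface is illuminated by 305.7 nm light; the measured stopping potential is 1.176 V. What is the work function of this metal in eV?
2.88 eV

The stopping potential gives the maximum kinetic energy: KE_max = eV_s = 1.176 eV

From Einstein's photoelectric equation: KE_max = hc/λ - φ
Rearranging: φ = hc/λ - KE_max

Calculate photon energy:
E_photon = hc/λ = (6.626×10⁻³⁴ J·s)(3×10⁸ m/s) / (305.7×10⁻⁹ m) = 4.0557 eV

Therefore:
φ = 4.0557 - 1.176 = 2.88 eV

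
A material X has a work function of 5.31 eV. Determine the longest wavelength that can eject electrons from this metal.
233.49 nm

The threshold wavelength is when the photon energy equals the work function:
hc/λ₀ = φ

Solving for λ₀:
λ₀ = hc/φ = (6.626×10⁻³⁴ J·s)(3×10⁸ m/s) / (5.31 eV × 1.602×10⁻¹⁹ J/eV)
λ₀ = 233.49 nm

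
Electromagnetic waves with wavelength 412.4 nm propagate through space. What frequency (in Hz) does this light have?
7.2695e+14 Hz

Using the wave equation: c = fλ

Solving for frequency:
f = c/λ = (3×10⁸ m/s) / (412.4×10⁻⁹ m)
f = 7.2695e+14 Hz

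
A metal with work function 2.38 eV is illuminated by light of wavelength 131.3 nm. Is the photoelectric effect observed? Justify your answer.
Yes

For photoemission, the photon energy must exceed the work function.

Photon energy: E = hc/λ = 9.4428 eV
Work function: φ = 2.38 eV

Since E_photon (9.4428 eV) > φ (2.38 eV), photoemission WILL occur.
The threshold wavelength is λ₀ = hc/φ = 520.9 nm.
Since 131.3 nm < 520.9 nm, the light has sufficient energy.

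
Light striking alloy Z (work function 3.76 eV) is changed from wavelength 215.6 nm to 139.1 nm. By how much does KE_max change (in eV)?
3.1627 eV

Using Einstein's equation: KE_max = hc/λ - φ

For λ₁ = 215.6 nm:
KE₁ = hc/λ₁ - φ = 5.7507 - 3.76 = 1.9907 eV

For λ₂ = 139.1 nm:
KE₂ = hc/λ₂ - φ = 8.9133 - 3.76 = 5.1533 eV

Change in KE:
ΔKE = KE₂ - KE₁ = 5.1533 - 1.9907 = 3.1627 eV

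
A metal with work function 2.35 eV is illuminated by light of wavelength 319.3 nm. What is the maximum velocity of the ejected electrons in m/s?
7.3434e+05 m/s

First, find the maximum kinetic energy:
E_photon = hc/λ = 3.8830 eV
KE_max = E_photon - φ = 3.8830 - 2.35 = 1.5330 eV

Convert to Joules: KE_max = 1.5330 × 1.602×10⁻¹⁹ J = 2.4561e-19 J

Then use KE = ½mv² to find velocity:
v = √(2·KE/m) = √(2 × 2.4561e-19 J / 9.109e-31 kg)
v = 7.3434e+05 m/s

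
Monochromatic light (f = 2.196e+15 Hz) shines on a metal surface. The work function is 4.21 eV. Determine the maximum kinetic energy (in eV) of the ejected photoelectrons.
4.8719 eV

Using Einstein's photoelectric equation: KE_max = hf - φ

First, calculate the photon energy:
E_photon = hf = (6.626×10⁻³⁴ J·s)(2.196e+15 Hz)
E_photon = 9.0819 eV

Then, the maximum kinetic energy:
KE_max = E_photon - φ = 9.0819 eV - 4.21 eV = 4.8719 eV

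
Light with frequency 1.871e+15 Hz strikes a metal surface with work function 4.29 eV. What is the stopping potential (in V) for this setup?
3.4478 V

The stopping potential V_s satisfies: eV_s = KE_max

First, find KE_max using Einstein's equation:
E_photon = hf = (6.626×10⁻³⁴ J·s)(1.871e+15 Hz) = 7.7378 eV
KE_max = E_photon - φ = 7.7378 - 4.29 = 3.4478 eV

Since eV_s = KE_max:
V_s = KE_max/e = 3.4478 V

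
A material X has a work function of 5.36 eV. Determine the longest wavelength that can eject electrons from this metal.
231.31 nm

The threshold wavelength is when the photon energy equals the work function:
hc/λ₀ = φ

Solving for λ₀:
λ₀ = hc/φ = (6.626×10⁻³⁴ J·s)(3×10⁸ m/s) / (5.36 eV × 1.602×10⁻¹⁹ J/eV)
λ₀ = 231.31 nm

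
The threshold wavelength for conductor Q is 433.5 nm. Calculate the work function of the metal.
2.86 eV

At the threshold wavelength, photon energy equals work function:
φ = hc/λ₀

Calculating:
φ = (6.626×10⁻³⁴ J·s)(3×10⁸ m/s) / (433.5×10⁻⁹ m)
φ = 2.86 eV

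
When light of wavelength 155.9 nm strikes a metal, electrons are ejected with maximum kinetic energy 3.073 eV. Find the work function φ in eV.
4.88 eV

From Einstein's photoelectric equation: KE_max = hf - φ = hc/λ - φ

Rearranging for φ:
φ = hc/λ - KE_max

Calculate photon energy:
E_photon = hc/λ = 7.9528 eV

Therefore:
φ = 7.9528 - 3.073 = 4.88 eV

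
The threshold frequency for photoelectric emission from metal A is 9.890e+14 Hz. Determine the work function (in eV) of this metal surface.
4.09 eV

At the threshold frequency, photon energy equals work function:
φ = hf₀

Calculating:
φ = (6.626×10⁻³⁴ J·s)(9.890e+14 Hz)
φ = 4.09 eV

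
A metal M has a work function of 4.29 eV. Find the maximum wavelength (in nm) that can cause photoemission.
289.01 nm

The threshold wavelength is when the photon energy equals the work function:
hc/λ₀ = φ

Solving for λ₀:
λ₀ = hc/φ = (6.626×10⁻³⁴ J·s)(3×10⁸ m/s) / (4.29 eV × 1.602×10⁻¹⁹ J/eV)
λ₀ = 289.01 nm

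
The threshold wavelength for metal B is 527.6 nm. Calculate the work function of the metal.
2.35 eV

At the threshold wavelength, photon energy equals work function:
φ = hc/λ₀

Calculating:
φ = (6.626×10⁻³⁴ J·s)(3×10⁸ m/s) / (527.6×10⁻⁹ m)
φ = 2.35 eV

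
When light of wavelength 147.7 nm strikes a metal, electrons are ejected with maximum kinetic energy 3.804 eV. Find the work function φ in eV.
4.59 eV

From Einstein's photoelectric equation: KE_max = hf - φ = hc/λ - φ

Rearranging for φ:
φ = hc/λ - KE_max

Calculate photon energy:
E_photon = hc/λ = 8.3943 eV

Therefore:
φ = 8.3943 - 3.804 = 4.59 eV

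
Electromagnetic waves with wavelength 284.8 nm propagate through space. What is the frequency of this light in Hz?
1.0526e+15 Hz

Using the wave equation: c = fλ

Solving for frequency:
f = c/λ = (3×10⁸ m/s) / (284.8×10⁻⁹ m)
f = 1.0526e+15 Hz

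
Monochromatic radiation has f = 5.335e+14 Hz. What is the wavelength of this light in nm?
561.94 nm

Using the wave equation: c = fλ

Solving for wavelength:
λ = c/f = (3×10⁸ m/s) / (5.335e+14 Hz)
λ = 561.94 nm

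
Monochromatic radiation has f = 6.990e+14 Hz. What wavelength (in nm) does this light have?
428.89 nm

Using the wave equation: c = fλ

Solving for wavelength:
λ = c/f = (3×10⁸ m/s) / (6.990e+14 Hz)
λ = 428.89 nm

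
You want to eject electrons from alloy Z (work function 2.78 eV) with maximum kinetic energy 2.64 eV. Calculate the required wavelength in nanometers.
228.75 nm

From Einstein's equation: KE_max = hc/λ - φ

Rearranging for λ:
hc/λ = KE_max + φ
λ = hc/(KE_max + φ)

Required photon energy:
E_photon = KE_max + φ = 2.64 + 2.78 = 5.42 eV

Required wavelength:
λ = hc/E_photon = (6.626×10⁻³⁴)(3×10⁸) / (5.42 × 1.602×10⁻¹⁹)
λ = 228.75 nm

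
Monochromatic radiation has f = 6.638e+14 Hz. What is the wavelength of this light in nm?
451.63 nm

Using the wave equation: c = fλ

Solving for wavelength:
λ = c/f = (3×10⁸ m/s) / (6.638e+14 Hz)
λ = 451.63 nm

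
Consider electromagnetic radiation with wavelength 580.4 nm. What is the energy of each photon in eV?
2.1362 eV

Using E = hf = hc/λ:

E = hc/λ = (6.626×10⁻³⁴ J·s)(3×10⁸ m/s) / (580.4×10⁻⁹ m)
E = 2.1362 eV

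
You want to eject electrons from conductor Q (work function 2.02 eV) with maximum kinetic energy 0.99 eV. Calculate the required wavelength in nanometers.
411.91 nm

From Einstein's equation: KE_max = hc/λ - φ

Rearranging for λ:
hc/λ = KE_max + φ
λ = hc/(KE_max + φ)

Required photon energy:
E_photon = KE_max + φ = 0.99 + 2.02 = 3.01 eV

Required wavelength:
λ = hc/E_photon = (6.626×10⁻³⁴)(3×10⁸) / (3.01 × 1.602×10⁻¹⁹)
λ = 411.91 nm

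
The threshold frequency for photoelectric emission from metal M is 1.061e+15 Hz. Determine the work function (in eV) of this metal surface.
4.39 eV

At the threshold frequency, photon energy equals work function:
φ = hf₀

Calculating:
φ = (6.626×10⁻³⁴ J·s)(1.061e+15 Hz)
φ = 4.39 eV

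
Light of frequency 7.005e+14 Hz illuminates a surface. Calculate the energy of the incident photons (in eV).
2.8970 eV

Using E = hf:

E = hf = (6.626×10⁻³⁴ J·s)(7.005e+14 Hz)
E = 2.8970 eV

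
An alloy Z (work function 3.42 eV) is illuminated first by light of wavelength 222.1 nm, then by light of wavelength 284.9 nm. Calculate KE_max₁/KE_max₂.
2.3205

Using Einstein's equation: KE_max = hc/λ - φ

For λ₁ = 222.1 nm:
E₁ = hc/λ₁ = 5.5824 eV
KE₁ = E₁ - φ = 5.5824 - 3.42 = 2.1624 eV

For λ₂ = 284.9 nm:
E₂ = hc/λ₂ = 4.3518 eV
KE₂ = E₂ - φ = 4.3518 - 3.42 = 0.9318 eV

Ratio: KE₁/KE₂ = 2.1624/0.9318 = 2.3205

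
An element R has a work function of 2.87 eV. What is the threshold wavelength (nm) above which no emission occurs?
432.00 nm

The threshold wavelength is when the photon energy equals the work function:
hc/λ₀ = φ

Solving for λ₀:
λ₀ = hc/φ = (6.626×10⁻³⁴ J·s)(3×10⁸ m/s) / (2.87 eV × 1.602×10⁻¹⁹ J/eV)
λ₀ = 432.00 nm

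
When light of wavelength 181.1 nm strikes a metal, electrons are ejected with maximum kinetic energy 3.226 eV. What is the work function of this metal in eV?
3.62 eV

From Einstein's photoelectric equation: KE_max = hf - φ = hc/λ - φ

Rearranging for φ:
φ = hc/λ - KE_max

Calculate photon energy:
E_photon = hc/λ = 6.8462 eV

Therefore:
φ = 6.8462 - 3.226 = 3.62 eV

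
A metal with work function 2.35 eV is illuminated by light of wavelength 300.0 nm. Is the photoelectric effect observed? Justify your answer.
Yes

For photoemission, the photon energy must exceed the work function.

Photon energy: E = hc/λ = 4.1328 eV
Work function: φ = 2.35 eV

Since E_photon (4.1328 eV) > φ (2.35 eV), photoemission WILL occur.
The threshold wavelength is λ₀ = hc/φ = 527.6 nm.
Since 300.0 nm < 527.6 nm, the light has sufficient energy.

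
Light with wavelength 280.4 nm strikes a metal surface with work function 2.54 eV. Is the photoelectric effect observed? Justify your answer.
Yes

For photoemission, the photon energy must exceed the work function.

Photon energy: E = hc/λ = 4.4217 eV
Work function: φ = 2.54 eV

Since E_photon (4.4217 eV) > φ (2.54 eV), photoemission WILL occur.
The threshold wavelength is λ₀ = hc/φ = 488.1 nm.
Since 280.4 nm < 488.1 nm, the light has sufficient energy.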